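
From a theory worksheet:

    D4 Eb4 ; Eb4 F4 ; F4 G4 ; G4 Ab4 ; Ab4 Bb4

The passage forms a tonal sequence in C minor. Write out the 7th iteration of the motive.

C5 D5

Taking 2-note groups, the heads are D4, Eb4, F4, G4, Ab4: the pattern moves up a 2nd.
Extending up a 2nd: Bb4 → C5.
So cell 7 is C5 D5.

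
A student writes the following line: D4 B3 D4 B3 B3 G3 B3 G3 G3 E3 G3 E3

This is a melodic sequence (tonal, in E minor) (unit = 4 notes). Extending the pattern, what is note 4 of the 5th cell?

A2

With 4-note cells, note 4 of each statement runs B3, G3, E3.
Carrying that down a 3rd forward: C3 → A2.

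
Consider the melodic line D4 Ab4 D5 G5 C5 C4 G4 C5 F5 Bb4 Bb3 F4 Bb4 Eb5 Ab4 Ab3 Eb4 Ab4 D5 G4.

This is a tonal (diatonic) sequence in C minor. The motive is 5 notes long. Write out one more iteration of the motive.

G3 D4 G4 C5 F4

With a 5-note motive the entries are D4, C4, Bb3, Ab3, each down a 2nd from the previous.
So cell 5 is G3 D4 G4 C5 F4.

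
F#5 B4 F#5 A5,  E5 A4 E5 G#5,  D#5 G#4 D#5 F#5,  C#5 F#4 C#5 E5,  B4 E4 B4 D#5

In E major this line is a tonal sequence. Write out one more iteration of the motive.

A4 D#4 A4 C#5

Unit = 4 notes; the statements start on F#5, E5, D#5, C#5, B4, moving down a 2nd each time.
So cell 6 is A4 D#4 A4 C#5.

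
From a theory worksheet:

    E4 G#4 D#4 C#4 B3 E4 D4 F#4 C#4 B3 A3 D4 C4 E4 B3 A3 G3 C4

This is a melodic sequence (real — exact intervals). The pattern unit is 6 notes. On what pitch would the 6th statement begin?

Taking 6-note groups, the heads are E4, D4, C4: the pattern moves down a 2nd.
Extending the heads down a 2nd: Bb3 → Ab3 → Gb3.

Gb3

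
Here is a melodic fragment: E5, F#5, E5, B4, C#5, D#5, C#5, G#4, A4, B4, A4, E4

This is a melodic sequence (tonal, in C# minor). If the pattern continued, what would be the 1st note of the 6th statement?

With 4-note cells, note 1 of each statement runs E5, C#5, A4.
Extending down a 3rd: F#4 → D#4 → B3.

B3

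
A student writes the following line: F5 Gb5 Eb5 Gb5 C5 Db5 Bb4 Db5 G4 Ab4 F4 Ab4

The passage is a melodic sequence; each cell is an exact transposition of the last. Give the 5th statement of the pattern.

With a 4-note motive the entries are F5, C5, G4, each down a 4th from the previous.
Carrying on: D4 → A3.
Statement 5 starts on A3 and keeps the same exact contour: A3 Bb3 G3 Bb3.

A3 Bb3 G3 Bb3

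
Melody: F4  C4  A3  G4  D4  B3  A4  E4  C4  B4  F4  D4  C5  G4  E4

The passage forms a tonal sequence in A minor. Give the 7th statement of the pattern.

With a 3-note motive the entries are F4, G4, A4, B4, C5, each up a 2nd from the previous.
Continuing the starts: D5 → E5.
So cell 7 is E5 B4 G4.

E5 B4 G4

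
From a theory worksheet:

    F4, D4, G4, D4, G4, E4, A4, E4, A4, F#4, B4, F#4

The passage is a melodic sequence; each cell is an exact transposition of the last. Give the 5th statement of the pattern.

C#5 A#4 D#5 A#4

Unit = 4 notes; the statements start on F4, G4, A4, moving up a 2nd each time.
Extending up a 2nd: B4 → C#5.
From C#5 the exact shape gives C#5 A#4 D#5 A#4.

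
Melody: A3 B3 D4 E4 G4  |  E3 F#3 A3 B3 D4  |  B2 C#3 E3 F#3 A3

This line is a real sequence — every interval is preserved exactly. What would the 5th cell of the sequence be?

C#2 D#2 F#2 G#2 B2

Unit = 5 notes; the statements start on A3, E3, B2, moving down a 4th each time.
Continuing the starts: F#2 → C#2.
From C#2 the exact shape gives C#2 D#2 F#2 G#2 B2.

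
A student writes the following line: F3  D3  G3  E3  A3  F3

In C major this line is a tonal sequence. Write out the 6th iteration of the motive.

D4 B3

The 2-note cells begin on F3, G3, A3 — each up a 2nd from the last.
Extending up a 2nd: B3 → C4 → D4.
From D4 the diatonic shape gives D4 B3.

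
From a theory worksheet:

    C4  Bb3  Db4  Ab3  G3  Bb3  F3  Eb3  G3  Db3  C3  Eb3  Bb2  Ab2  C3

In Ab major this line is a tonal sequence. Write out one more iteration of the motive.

With a 3-note motive the entries are C4, Ab3, F3, Db3, Bb2, each down a 3rd from the previous.
So cell 6 is G2 F2 Ab2.

G2 F2 Ab2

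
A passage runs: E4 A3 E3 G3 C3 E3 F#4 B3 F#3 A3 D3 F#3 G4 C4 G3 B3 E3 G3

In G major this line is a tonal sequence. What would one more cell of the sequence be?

A4 D4 A3 C4 F#3 A3

With a 6-note motive the entries are E4, F#4, G4, each up a 2nd from the previous.
Statement 4 starts on A4 and keeps the same diatonic contour: A4 D4 A3 C4 F#3 A3.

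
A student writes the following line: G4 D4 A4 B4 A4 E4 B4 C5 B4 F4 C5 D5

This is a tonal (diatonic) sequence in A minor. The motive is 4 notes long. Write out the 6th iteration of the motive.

E5 B4 F5 G5

With a 4-note motive the entries are G4, A4, B4, each up a 2nd from the previous.
Continuing the starts: C5 → D5 → E5.
Statement 6 starts on E5 and keeps the same diatonic contour: E5 B4 F5 G5.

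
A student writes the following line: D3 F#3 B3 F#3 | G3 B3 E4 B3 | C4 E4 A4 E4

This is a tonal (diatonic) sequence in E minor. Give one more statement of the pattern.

F#4 A4 D5 A4

Unit = 4 notes; the statements start on D3, G3, C4, moving up a 4th each time.
From F#4 the diatonic shape gives F#4 A4 D5 A4.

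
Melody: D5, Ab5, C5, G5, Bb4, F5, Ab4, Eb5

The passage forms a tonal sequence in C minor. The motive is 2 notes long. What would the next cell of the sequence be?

G4 D5

The 2-note cells begin on D5, C5, Bb4, Ab4 — each down a 2nd from the last.
From G4 the diatonic shape gives G4 D5.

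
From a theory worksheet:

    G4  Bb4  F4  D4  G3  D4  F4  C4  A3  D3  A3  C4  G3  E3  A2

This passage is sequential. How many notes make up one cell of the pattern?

15 notes total. Splitting into 3 groups of 5:
G4 Bb4 F4 D4 G3 | D4 F4 C4 A3 D3 | A3 C4 G3 E3 A2
Each cell is the previous one down a 4th — so the unit is 5 notes.

5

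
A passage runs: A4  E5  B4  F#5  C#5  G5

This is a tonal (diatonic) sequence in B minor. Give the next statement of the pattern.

Unit = 2 notes; the statements start on A4, B4, C#5, moving up a 2nd each time.
Statement 4 starts on D5 and keeps the same diatonic contour: D5 A5.

D5 A5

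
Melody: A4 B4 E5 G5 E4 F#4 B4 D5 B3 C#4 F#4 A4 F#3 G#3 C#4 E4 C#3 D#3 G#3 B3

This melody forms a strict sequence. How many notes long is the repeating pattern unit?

4

Try groups of 4 (5 cells in 20 notes):
A4 B4 E5 G5 | E4 F#4 B4 D5 | B3 C#4 F#4 A4 | F#3 G#3 C#4 E4 | C#3 D#3 G#3 B3
Every group is a transposition down a 4th of the one before; no shorter unit works.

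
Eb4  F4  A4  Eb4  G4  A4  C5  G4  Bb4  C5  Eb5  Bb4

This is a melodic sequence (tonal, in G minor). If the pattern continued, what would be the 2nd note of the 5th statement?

G5

Grouping in 4s, the 2nd note of each cell is F4, A4, C5.
Carrying that up a 3rd forward: Eb5 → G5.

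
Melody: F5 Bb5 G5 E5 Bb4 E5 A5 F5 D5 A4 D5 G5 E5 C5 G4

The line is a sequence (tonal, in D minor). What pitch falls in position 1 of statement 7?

Grouping in 5s, the 1st note of each cell is F5, E5, D5.
Carrying that down a 2nd forward: C5 → Bb4 → A4 → G4.

G4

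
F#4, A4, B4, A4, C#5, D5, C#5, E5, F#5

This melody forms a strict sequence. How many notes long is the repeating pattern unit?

3

Try groups of 3 (3 cells in 9 notes):
F#4 A4 B4 | A4 C#5 D5 | C#5 E5 F#5
Every group is a transposition up a 3rd of the one before; no shorter unit works.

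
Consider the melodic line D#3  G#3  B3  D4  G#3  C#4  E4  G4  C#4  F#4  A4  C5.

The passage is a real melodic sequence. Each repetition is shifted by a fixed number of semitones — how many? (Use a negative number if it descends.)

With a 4-note motive the entries are D#3, G#3, C#4, each up a 4th from the previous.
D#3→G#3 is 56 − 51 = 5 semitones.

5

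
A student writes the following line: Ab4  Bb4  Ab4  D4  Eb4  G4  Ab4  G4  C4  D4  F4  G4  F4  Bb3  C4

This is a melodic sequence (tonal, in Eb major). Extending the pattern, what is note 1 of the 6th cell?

Grouping in 5s, the 1st note of each cell is Ab4, G4, F4.
Each moves down a 2nd. Continuing: Eb4 → D4 → C4.

C4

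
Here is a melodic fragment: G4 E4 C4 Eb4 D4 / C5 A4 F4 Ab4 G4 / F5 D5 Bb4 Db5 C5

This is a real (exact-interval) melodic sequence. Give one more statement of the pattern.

Bb5 G5 Eb5 Gb5 F5

Unit = 5 notes; the statements start on G4, C5, F5, moving up a 4th each time.
From Bb5 the exact shape gives Bb5 G5 Eb5 Gb5 F5.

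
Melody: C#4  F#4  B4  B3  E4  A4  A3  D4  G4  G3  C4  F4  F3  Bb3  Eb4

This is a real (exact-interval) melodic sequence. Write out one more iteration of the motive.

Eb3 Ab3 Db4

Unit = 3 notes; the statements start on C#4, B3, A3, G3, F3, moving down a 2nd each time.
So cell 6 is Eb3 Ab3 Db4.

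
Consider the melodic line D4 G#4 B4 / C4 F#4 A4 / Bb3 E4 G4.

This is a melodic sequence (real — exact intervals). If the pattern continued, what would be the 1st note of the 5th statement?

Gb3

With 3-note cells, note 1 of each statement runs D4, C4, Bb3.
Each moves down a 2nd. Continuing: Ab3 → Gb3.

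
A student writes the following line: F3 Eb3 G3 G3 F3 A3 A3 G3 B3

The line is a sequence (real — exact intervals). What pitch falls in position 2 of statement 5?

The unit is 3 notes. Position-2 pitches of the 3 shown cells: Eb3, F3, G3.
Carrying that up a 2nd forward: A3 → B3.

B3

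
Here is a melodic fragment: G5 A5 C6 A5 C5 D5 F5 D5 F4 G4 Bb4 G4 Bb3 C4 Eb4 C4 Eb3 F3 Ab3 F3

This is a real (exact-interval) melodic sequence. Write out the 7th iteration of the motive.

Taking 4-note groups, the heads are G5, C5, F4, Bb3, Eb3: the pattern moves down a 5th.
Carrying on: Ab2 → Db2.
Statement 7 starts on Db2 and keeps the same exact contour: Db2 Eb2 Gb2 Eb2.

Db2 Eb2 Gb2 Eb2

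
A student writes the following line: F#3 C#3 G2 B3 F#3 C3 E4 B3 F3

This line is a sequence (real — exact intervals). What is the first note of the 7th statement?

Unit = 3 notes; the statements start on F#3, B3, E4, moving up a 4th each time.
Continuing: A4 → D5 → G5 → C6. Statement 7 starts on C6.

C6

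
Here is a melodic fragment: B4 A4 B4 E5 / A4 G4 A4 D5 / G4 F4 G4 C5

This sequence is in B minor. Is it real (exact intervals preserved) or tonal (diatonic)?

Each cell has the same semitone pattern (-2, 2, 5) — intervals are preserved exactly.
And F4 lies outside B minor, so the sequence is real rather than tonal.

real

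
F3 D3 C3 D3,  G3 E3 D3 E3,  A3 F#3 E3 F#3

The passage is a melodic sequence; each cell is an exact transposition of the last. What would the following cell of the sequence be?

B3 G#3 F#3 G#3

Unit = 4 notes; the statements start on F3, G3, A3, moving up a 2nd each time.
From B3 the exact shape gives B3 G#3 F#3 G#3.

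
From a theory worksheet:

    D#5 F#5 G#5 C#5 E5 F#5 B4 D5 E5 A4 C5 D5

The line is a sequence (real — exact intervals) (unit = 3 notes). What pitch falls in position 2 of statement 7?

With 3-note cells, note 2 of each statement runs F#5, E5, D5, C5.
Carrying that down a 2nd forward: Bb4 → Ab4 → Gb4.

Gb4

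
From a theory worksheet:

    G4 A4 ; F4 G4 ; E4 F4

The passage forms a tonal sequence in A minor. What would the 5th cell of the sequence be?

C4 D4

Taking 2-note groups, the heads are G4, F4, E4: the pattern moves down a 2nd.
Continuing the starts: D4 → C4.
From C4 the diatonic shape gives C4 D4.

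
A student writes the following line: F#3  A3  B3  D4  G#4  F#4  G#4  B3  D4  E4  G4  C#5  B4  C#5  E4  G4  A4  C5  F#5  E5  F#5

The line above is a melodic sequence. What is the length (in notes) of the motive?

Try groups of 7 (3 cells in 21 notes):
F#3 A3 B3 D4 G#4 F#4 G#4 | B3 D4 E4 G4 C#5 B4 C#5 | E4 G4 A4 C5 F#5 E5 F#5
Every group is a transposition up a 4th of the one before; no shorter unit works.

7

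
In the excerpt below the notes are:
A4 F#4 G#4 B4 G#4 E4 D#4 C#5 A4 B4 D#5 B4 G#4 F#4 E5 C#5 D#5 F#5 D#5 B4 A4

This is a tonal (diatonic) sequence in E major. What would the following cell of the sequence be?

G#5 E5 F#5 A5 F#5 D#5 C#5

Unit = 7 notes; the statements start on A4, C#5, E5, moving up a 3rd each time.
Statement 4 starts on G#5 and keeps the same diatonic contour: G#5 E5 F#5 A5 F#5 D#5 C#5.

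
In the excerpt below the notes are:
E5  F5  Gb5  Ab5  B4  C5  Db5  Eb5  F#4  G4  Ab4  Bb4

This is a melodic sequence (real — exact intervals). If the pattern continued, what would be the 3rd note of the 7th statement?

C3

With 4-note cells, note 3 of each statement runs Gb5, Db5, Ab4.
Extending down a 4th: Eb4 → Bb3 → F3 → C3.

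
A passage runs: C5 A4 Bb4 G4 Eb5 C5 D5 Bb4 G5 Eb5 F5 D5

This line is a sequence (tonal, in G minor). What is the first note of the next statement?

Bb5

With a 4-note motive the entries are C5, Eb5, G5, each up a 3rd from the previous.
One more step up a 3rd gives Bb5.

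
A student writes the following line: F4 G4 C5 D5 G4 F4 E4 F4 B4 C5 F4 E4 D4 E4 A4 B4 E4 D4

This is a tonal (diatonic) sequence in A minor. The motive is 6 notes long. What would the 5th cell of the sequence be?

B3 C4 F4 G4 C4 B3

Taking 6-note groups, the heads are F4, E4, D4: the pattern moves down a 2nd.
Extending down a 2nd: C4 → B3.
Statement 5 starts on B3 and keeps the same diatonic contour: B3 C4 F4 G4 C4 B3.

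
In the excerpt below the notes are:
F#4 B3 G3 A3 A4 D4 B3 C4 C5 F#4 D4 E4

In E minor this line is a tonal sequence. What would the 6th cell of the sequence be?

With a 4-note motive the entries are F#4, A4, C5, each up a 3rd from the previous.
Continuing the starts: E5 → G5 → B5.
So cell 6 is B5 E5 C5 D5.

B5 E5 C5 D5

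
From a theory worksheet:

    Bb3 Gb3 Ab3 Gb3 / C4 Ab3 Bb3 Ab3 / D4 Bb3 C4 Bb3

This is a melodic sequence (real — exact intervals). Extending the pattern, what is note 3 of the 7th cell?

The unit is 4 notes. Position-3 pitches of the 3 shown cells: Ab3, Bb3, C4.
Carrying that up a 2nd forward: D4 → E4 → F#4 → G#4.

G#4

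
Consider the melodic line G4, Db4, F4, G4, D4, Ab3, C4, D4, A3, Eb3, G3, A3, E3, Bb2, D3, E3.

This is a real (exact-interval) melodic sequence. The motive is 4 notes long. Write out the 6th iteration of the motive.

The 4-note cells begin on G4, D4, A3, E3 — each down a 4th from the last.
Carrying on: B2 → F#2.
So cell 6 is F#2 C2 E2 F#2.

F#2 C2 E2 F#2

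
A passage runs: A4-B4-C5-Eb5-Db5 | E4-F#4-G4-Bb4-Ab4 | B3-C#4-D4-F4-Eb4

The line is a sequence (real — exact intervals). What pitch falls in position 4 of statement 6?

Grouping in 5s, the 4th note of each cell is Eb5, Bb4, F4.
Each moves down a 4th. Continuing: C4 → G3 → D3.

D3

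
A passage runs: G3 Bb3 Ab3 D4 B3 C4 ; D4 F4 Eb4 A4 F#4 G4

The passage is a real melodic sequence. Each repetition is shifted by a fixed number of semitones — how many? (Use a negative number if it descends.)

7

Unit = 6 notes; the statements start on G3, D4, moving up a 5th each time.
G3 to D4 spans +7 semitones.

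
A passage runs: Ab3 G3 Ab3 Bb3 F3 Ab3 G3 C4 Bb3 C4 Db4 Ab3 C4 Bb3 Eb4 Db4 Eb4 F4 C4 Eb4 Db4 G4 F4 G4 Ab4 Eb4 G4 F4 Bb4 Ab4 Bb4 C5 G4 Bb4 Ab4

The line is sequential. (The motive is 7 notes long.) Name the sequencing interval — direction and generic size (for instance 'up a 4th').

Unit = 7 notes; the statements start on Ab3, C4, Eb4, G4, Bb4, moving up a 3rd each time.
Ab3 to C4 is up a 3rd.

up a 3rd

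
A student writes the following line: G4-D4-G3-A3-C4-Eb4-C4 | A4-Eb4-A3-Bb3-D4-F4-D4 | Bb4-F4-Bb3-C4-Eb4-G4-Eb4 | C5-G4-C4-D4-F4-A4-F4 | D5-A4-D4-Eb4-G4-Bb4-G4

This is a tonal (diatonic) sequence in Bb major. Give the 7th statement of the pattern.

F5 C5 F4 G4 Bb4 D5 Bb4

The 7-note cells begin on G4, A4, Bb4, C5, D5 — each up a 2nd from the last.
Carrying on: Eb5 → F5.
From F5 the diatonic shape gives F5 C5 F4 G4 Bb4 D5 Bb4.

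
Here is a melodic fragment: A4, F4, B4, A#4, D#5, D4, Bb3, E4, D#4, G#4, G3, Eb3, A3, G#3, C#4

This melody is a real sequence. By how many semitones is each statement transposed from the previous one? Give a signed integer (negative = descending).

The 5-note cells begin on A4, D4, G3 — each down a 5th from the last.
Counting half-steps from A4 to D4: -7.

-7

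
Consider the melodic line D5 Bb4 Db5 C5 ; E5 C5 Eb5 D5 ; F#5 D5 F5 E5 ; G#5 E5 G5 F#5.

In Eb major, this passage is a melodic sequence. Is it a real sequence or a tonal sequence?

real

Each cell has the same semitone pattern (-4, 3, -1) — intervals are preserved exactly.
And Db5 lies outside Eb major, so the sequence is real rather than tonal.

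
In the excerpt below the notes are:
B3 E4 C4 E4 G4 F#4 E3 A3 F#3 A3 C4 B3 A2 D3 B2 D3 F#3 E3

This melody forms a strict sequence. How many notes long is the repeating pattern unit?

6

Try groups of 6 (3 cells in 18 notes):
B3 E4 C4 E4 G4 F#4 | E3 A3 F#3 A3 C4 B3 | A2 D3 B2 D3 F#3 E3
That's a consistent down a 5th shift per cell, and no other grouping gives one.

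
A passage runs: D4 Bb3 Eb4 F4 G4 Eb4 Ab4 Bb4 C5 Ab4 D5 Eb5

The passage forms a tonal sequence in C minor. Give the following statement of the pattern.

F5 D5 G5 Ab5

The 4-note cells begin on D4, G4, C5 — each up a 4th from the last.
So cell 4 is F5 D5 G5 Ab5.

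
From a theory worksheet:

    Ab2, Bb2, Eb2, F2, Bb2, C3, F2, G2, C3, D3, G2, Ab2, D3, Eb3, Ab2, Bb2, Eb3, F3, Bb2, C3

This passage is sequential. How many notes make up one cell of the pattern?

4

20 notes total. Splitting into 5 groups of 4:
Ab2 Bb2 Eb2 F2 | Bb2 C3 F2 G2 | C3 D3 G2 Ab2 | D3 Eb3 Ab2 Bb2 | Eb3 F3 Bb2 C3
Each cell is the previous one up a 2nd — so the unit is 4 notes.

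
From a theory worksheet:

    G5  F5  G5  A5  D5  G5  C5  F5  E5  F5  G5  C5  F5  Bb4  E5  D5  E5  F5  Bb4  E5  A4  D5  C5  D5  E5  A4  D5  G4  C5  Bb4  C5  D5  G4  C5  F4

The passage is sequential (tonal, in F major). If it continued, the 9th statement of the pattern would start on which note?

F4

The 7-note cells begin on G5, F5, E5, D5, C5 — each down a 2nd from the last.
Continuing: Bb4 → A4 → G4 → F4. Statement 9 starts on F4.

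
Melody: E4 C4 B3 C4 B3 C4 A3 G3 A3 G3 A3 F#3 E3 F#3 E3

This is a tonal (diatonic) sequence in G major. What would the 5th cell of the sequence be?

Taking 5-note groups, the heads are E4, C4, A3: the pattern moves down a 3rd.
Carrying on: F#3 → D3.
So cell 5 is D3 B2 A2 B2 A2.

D3 B2 A2 B2 A2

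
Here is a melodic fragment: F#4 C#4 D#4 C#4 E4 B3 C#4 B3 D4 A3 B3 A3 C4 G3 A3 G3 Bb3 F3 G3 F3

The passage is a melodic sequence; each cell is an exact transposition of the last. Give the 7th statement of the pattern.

Unit = 4 notes; the statements start on F#4, E4, D4, C4, Bb3, moving down a 2nd each time.
Extending down a 2nd: Ab3 → Gb3.
From Gb3 the exact shape gives Gb3 Db3 Eb3 Db3.

Gb3 Db3 Eb3 Db3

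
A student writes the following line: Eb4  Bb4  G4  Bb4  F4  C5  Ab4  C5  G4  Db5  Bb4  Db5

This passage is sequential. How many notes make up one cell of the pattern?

4

There are 12 notes; a 4-note unit gives 3 cells:
Eb4 Bb4 G4 Bb4 | F4 C5 Ab4 C5 | G4 Db5 Bb4 Db5
Each cell is the previous one up a 2nd — so the unit is 4 notes.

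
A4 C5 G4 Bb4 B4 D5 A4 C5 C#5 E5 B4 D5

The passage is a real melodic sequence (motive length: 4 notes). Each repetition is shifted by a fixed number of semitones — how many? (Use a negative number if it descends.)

Unit = 4 notes; the statements start on A4, B4, C#5, moving up a 2nd each time.
Counting half-steps from A4 to B4: 2.

2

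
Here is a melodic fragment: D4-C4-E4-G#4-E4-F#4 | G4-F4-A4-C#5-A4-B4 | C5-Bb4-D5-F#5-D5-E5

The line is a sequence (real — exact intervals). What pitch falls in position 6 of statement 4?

The unit is 6 notes. Position-6 pitches of the 3 shown cells: F#4, B4, E5.
Each moves up a 4th; the next is A5.

A5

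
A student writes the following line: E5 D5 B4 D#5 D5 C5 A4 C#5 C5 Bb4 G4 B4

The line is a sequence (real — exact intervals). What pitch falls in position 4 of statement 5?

G4

Grouping in 4s, the 4th note of each cell is D#5, C#5, B4.
Each moves down a 2nd. Continuing: A4 → G4.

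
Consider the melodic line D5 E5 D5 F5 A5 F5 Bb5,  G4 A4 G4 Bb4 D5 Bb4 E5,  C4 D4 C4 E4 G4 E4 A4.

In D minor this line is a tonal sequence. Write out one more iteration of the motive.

F3 G3 F3 A3 C4 A3 D4

Unit = 7 notes; the statements start on D5, G4, C4, moving down a 5th each time.
From F3 the diatonic shape gives F3 G3 F3 A3 C4 A3 D4.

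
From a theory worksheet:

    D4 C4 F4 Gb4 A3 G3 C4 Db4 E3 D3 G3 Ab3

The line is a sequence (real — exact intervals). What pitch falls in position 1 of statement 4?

With 4-note cells, note 1 of each statement runs D4, A3, E3.
Each moves down a 4th; the next is B2.

B2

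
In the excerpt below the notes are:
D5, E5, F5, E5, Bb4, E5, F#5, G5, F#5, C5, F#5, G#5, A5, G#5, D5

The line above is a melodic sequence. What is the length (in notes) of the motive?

5

15 notes total. Splitting into 3 groups of 5:
D5 E5 F5 E5 Bb4 | E5 F#5 G5 F#5 C5 | F#5 G#5 A5 G#5 D5
Each cell is the previous one up a 2nd — so the unit is 5 notes.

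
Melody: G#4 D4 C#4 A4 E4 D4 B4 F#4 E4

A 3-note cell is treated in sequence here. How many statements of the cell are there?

3

9 notes in groups of 3 gives 9/3 = 3 statements.
Starts: G#4, A4, B4 — each up a 2nd.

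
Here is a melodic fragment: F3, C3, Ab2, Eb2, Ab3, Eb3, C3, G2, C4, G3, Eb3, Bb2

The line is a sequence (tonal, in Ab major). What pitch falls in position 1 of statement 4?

Grouping in 4s, the 1st note of each cell is F3, Ab3, C4.
Each moves up a 3rd; the next is Eb4.

Eb4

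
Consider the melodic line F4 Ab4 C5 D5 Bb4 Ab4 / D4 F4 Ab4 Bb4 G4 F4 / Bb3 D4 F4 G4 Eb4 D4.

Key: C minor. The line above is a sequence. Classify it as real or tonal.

tonal

Every note is diatonic to C minor.
Cell 1 has +4 semitones from note 2 to 3, but cell 2 has +3 — the interval quality changes while the contour stays the same, which is the hallmark of a tonal sequence.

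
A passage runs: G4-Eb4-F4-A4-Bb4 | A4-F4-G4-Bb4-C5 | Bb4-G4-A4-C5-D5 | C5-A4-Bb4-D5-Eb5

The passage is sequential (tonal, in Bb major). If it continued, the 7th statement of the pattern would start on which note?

F5

The 5-note cells begin on G4, A4, Bb4, C5 — each up a 2nd from the last.
Extending the heads up a 2nd: D5 → Eb5 → F5.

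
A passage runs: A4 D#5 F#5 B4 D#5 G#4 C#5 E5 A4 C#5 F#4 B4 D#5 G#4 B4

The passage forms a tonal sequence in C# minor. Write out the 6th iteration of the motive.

C#4 F#4 A4 D#4 F#4

With a 5-note motive the entries are A4, G#4, F#4, each down a 2nd from the previous.
Continuing the starts: E4 → D#4 → C#4.
From C#4 the diatonic shape gives C#4 F#4 A4 D#4 F#4.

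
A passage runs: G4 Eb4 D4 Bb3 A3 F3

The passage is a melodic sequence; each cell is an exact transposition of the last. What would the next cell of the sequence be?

E3 C3

The 2-note cells begin on G4, D4, A3 — each down a 4th from the last.
Statement 4 starts on E3 and keeps the same exact contour: E3 C3.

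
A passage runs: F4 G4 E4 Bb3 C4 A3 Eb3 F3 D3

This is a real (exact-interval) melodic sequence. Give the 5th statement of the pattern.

Taking 3-note groups, the heads are F4, Bb3, Eb3: the pattern moves down a 5th.
Extending down a 5th: Ab2 → Db2.
So cell 5 is Db2 Eb2 C2.

Db2 Eb2 C2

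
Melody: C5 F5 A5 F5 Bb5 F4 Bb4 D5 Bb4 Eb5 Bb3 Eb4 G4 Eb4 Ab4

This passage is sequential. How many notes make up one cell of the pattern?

There are 15 notes; a 5-note unit gives 3 cells:
C5 F5 A5 F5 Bb5 | F4 Bb4 D5 Bb4 Eb5 | Bb3 Eb4 G4 Eb4 Ab4
Each cell is the previous one down a 5th — so the unit is 5 notes.

5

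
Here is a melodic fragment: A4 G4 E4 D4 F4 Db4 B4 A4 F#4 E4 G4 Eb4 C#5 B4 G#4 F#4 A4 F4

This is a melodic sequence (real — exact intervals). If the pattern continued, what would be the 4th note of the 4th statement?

The unit is 6 notes. Position-4 pitches of the 3 shown cells: D4, E4, F#4.
Each moves up a 2nd; the next is G#4.

G#4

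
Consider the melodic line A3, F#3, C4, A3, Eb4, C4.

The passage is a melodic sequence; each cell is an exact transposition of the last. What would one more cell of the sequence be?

The 2-note cells begin on A3, C4, Eb4 — each up a 3rd from the last.
So cell 4 is Gb4 Eb4.

Gb4 Eb4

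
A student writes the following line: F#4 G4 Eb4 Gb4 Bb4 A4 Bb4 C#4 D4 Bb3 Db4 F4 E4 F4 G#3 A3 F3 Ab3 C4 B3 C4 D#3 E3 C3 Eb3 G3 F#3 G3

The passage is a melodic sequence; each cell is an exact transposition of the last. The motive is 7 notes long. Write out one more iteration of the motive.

A#2 B2 G2 Bb2 D3 C#3 D3

Taking 7-note groups, the heads are F#4, C#4, G#3, D#3: the pattern moves down a 4th.
From A#2 the exact shape gives A#2 B2 G2 Bb2 D3 C#3 D3.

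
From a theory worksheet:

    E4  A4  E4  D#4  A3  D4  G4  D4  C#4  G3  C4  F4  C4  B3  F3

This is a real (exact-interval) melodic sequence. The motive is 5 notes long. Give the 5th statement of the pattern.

Taking 5-note groups, the heads are E4, D4, C4: the pattern moves down a 2nd.
Carrying on: Bb3 → Ab3.
So cell 5 is Ab3 Db4 Ab3 G3 Db3.

Ab3 Db4 Ab3 G3 Db3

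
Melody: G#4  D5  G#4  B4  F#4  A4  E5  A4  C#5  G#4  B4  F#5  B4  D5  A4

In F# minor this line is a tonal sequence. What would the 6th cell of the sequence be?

E5 B5 E5 G#5 D5

Taking 5-note groups, the heads are G#4, A4, B4: the pattern moves up a 2nd.
Extending up a 2nd: C#5 → D5 → E5.
From E5 the diatonic shape gives E5 B5 E5 G#5 D5.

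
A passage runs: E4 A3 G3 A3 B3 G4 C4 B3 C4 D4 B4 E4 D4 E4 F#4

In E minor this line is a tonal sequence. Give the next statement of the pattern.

D5 G4 F#4 G4 A4

The 5-note cells begin on E4, G4, B4 — each up a 3rd from the last.
From D5 the diatonic shape gives D5 G4 F#4 G4 A4.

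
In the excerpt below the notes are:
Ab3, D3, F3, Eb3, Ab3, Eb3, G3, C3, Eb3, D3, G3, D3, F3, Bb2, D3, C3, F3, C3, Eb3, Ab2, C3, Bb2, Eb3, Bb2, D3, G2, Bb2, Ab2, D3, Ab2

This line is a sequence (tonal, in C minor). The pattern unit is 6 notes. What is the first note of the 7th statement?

Bb2

Unit = 6 notes; the statements start on Ab3, G3, F3, Eb3, D3, moving down a 2nd each time.
Extending the heads down a 2nd: C3 → Bb2.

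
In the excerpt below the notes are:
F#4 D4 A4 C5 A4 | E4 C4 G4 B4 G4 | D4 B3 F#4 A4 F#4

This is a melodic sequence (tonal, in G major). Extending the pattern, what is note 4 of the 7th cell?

D4

The unit is 5 notes. Position-4 pitches of the 3 shown cells: C5, B4, A4.
Carrying that down a 2nd forward: G4 → F#4 → E4 → D4.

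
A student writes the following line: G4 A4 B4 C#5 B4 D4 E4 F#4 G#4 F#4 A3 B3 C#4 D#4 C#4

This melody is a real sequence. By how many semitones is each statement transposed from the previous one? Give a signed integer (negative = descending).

-5

Taking 5-note groups, the heads are G4, D4, A3: the pattern moves down a 4th.
Counting half-steps from G4 to D4: -5.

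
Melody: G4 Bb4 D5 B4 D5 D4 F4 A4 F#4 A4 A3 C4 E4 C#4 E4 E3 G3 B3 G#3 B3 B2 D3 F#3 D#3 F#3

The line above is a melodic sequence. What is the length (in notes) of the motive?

5

There are 25 notes; a 5-note unit gives 5 cells:
G4 Bb4 D5 B4 D5 | D4 F4 A4 F#4 A4 | A3 C4 E4 C#4 E4 | E3 G3 B3 G#3 B3 | B2 D3 F#3 D#3 F#3
Each cell is the previous one down a 4th — so the unit is 5 notes.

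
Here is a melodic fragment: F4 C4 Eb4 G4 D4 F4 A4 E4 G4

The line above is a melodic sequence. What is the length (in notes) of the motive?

3

9 notes total. Splitting into 3 groups of 3:
F4 C4 Eb4 | G4 D4 F4 | A4 E4 G4
Each cell is the previous one up a 2nd — so the unit is 3 notes.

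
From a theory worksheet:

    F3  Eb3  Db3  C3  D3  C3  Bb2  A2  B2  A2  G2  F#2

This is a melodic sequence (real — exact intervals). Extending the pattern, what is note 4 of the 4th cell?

Grouping in 4s, the 4th note of each cell is C3, A2, F#2.
From F#2, down a 3rd gives D#2.

D#2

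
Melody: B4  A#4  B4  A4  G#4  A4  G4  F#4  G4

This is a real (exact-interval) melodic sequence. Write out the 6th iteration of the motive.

With a 3-note motive the entries are B4, A4, G4, each down a 2nd from the previous.
Extending down a 2nd: F4 → Eb4 → Db4.
So cell 6 is Db4 C4 Db4.

Db4 C4 Db4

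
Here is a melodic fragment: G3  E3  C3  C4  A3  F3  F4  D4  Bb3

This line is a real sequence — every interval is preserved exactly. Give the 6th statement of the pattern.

Taking 3-note groups, the heads are G3, C4, F4: the pattern moves up a 4th.
Extending up a 4th: Bb4 → Eb5 → Ab5.
Statement 6 starts on Ab5 and keeps the same exact contour: Ab5 F5 Db5.

Ab5 F5 Db5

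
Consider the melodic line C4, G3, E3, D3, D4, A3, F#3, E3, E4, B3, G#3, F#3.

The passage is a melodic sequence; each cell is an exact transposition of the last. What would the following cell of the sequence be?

F#4 C#4 A#3 G#3

The 4-note cells begin on C4, D4, E4 — each up a 2nd from the last.
From F#4 the exact shape gives F#4 C#4 A#3 G#3.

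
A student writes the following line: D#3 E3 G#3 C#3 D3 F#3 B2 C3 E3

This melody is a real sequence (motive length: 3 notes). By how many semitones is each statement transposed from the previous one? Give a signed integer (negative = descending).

-2

With a 3-note motive the entries are D#3, C#3, B2, each down a 2nd from the previous.
D#3 to C#3 spans -2 semitones.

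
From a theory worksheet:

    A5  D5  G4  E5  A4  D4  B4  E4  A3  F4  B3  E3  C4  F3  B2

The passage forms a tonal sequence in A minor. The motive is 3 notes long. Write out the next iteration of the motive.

Unit = 3 notes; the statements start on A5, E5, B4, F4, C4, moving down a 4th each time.
Statement 6 starts on G3 and keeps the same diatonic contour: G3 C3 F2.

G3 C3 F2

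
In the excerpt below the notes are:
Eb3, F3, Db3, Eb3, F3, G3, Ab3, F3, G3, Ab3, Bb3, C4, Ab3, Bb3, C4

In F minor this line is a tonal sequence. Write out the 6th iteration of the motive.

Ab4 Bb4 G4 Ab4 Bb4

Unit = 5 notes; the statements start on Eb3, G3, Bb3, moving up a 3rd each time.
Continuing the starts: Db4 → F4 → Ab4.
Statement 6 starts on Ab4 and keeps the same diatonic contour: Ab4 Bb4 G4 Ab4 Bb4.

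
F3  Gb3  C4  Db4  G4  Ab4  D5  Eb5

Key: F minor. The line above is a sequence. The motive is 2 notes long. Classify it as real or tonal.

real

Each cell has the same semitone pattern (1,) — intervals are preserved exactly.
And Gb3 lies outside F minor, so the sequence is real rather than tonal.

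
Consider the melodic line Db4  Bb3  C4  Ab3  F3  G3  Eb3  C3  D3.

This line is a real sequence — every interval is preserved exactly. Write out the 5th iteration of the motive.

F2 D2 E2

With a 3-note motive the entries are Db4, Ab3, Eb3, each down a 4th from the previous.
Continuing the starts: Bb2 → F2.
From F2 the exact shape gives F2 D2 E2.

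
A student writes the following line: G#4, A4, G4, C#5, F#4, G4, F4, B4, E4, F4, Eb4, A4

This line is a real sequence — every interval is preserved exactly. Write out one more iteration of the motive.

Unit = 4 notes; the statements start on G#4, F#4, E4, moving down a 2nd each time.
So cell 4 is D4 Eb4 Db4 G4.

D4 Eb4 Db4 G4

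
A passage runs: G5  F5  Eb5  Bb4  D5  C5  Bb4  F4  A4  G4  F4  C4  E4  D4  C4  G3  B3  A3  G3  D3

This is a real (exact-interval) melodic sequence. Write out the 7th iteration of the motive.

C#3 B2 A2 E2

The 4-note cells begin on G5, D5, A4, E4, B3 — each down a 4th from the last.
Continuing the starts: F#3 → C#3.
From C#3 the exact shape gives C#3 B2 A2 E2.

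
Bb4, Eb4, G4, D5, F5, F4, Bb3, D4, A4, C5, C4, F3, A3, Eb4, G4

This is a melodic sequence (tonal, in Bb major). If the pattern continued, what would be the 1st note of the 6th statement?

A2

Grouping in 5s, the 1st note of each cell is Bb4, F4, C4.
Each moves down a 4th. Continuing: G3 → D3 → A2.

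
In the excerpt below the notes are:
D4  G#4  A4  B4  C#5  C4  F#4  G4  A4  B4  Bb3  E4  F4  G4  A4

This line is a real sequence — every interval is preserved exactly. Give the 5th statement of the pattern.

With a 5-note motive the entries are D4, C4, Bb3, each down a 2nd from the previous.
Extending down a 2nd: Ab3 → Gb3.
From Gb3 the exact shape gives Gb3 C4 Db4 Eb4 F4.

Gb3 C4 Db4 Eb4 F4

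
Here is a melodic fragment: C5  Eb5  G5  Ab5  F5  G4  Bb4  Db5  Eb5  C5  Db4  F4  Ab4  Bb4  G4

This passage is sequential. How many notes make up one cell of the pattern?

5

15 notes total. Splitting into 3 groups of 5:
C5 Eb5 G5 Ab5 F5 | G4 Bb4 Db5 Eb5 C5 | Db4 F4 Ab4 Bb4 G4
That's a consistent down a 4th shift per cell, and no other grouping gives one.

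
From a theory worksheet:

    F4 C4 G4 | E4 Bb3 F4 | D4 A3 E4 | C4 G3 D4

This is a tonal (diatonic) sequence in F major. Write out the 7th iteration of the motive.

G3 D3 A3

The 3-note cells begin on F4, E4, D4, C4 — each down a 2nd from the last.
Extending down a 2nd: Bb3 → A3 → G3.
Statement 7 starts on G3 and keeps the same diatonic contour: G3 D3 A3.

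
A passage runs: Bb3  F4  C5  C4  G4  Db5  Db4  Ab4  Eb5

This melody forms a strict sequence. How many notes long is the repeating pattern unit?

Try groups of 3 (3 cells in 9 notes):
Bb3 F4 C5 | C4 G4 Db5 | Db4 Ab4 Eb5
That's a consistent up a 2nd shift per cell, and no other grouping gives one.

3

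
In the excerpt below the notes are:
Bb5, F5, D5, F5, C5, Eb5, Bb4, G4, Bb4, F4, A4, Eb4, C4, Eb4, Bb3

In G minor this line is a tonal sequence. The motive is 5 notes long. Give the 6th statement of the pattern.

With a 5-note motive the entries are Bb5, Eb5, A4, each down a 5th from the previous.
Carrying on: D4 → G3 → C3.
So cell 6 is C3 G2 Eb2 G2 D2.

C3 G2 Eb2 G2 D2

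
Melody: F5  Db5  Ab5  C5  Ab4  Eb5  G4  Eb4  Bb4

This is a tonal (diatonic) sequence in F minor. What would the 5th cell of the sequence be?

Ab3 F3 C4

Taking 3-note groups, the heads are F5, C5, G4: the pattern moves down a 4th.
Continuing the starts: Db4 → Ab3.
From Ab3 the diatonic shape gives Ab3 F3 C4.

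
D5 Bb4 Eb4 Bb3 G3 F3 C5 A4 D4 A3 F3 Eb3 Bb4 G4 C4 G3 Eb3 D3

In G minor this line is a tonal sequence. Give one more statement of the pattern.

The 6-note cells begin on D5, C5, Bb4 — each down a 2nd from the last.
From A4 the diatonic shape gives A4 F4 Bb3 F3 D3 C3.

A4 F4 Bb3 F3 D3 C3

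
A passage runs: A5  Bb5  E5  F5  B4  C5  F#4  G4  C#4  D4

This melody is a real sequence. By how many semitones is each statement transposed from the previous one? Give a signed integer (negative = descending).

-5

Unit = 2 notes; the statements start on A5, E5, B4, F#4, C#4, moving down a 4th each time.
A5→E5 is 76 − 81 = -5 semitones.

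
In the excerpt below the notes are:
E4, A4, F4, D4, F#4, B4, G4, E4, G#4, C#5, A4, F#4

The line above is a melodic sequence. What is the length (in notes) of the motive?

There are 12 notes; a 4-note unit gives 3 cells:
E4 A4 F4 D4 | F#4 B4 G4 E4 | G#4 C#5 A4 F#4
That's a consistent up a 2nd shift per cell, and no other grouping gives one.

4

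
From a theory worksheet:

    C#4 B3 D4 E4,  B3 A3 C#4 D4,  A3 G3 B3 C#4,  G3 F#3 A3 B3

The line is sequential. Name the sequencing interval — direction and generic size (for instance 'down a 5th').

down a 2nd

Unit = 4 notes; the statements start on C#4, B3, A3, G3, moving down a 2nd each time.
From C#4 to B3: down a 2nd.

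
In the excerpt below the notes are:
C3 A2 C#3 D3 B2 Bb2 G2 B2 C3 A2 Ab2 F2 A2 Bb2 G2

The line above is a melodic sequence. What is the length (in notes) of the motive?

There are 15 notes; a 5-note unit gives 3 cells:
C3 A2 C#3 D3 B2 | Bb2 G2 B2 C3 A2 | Ab2 F2 A2 Bb2 G2
Every group is a transposition down a 2nd of the one before; no shorter unit works.

5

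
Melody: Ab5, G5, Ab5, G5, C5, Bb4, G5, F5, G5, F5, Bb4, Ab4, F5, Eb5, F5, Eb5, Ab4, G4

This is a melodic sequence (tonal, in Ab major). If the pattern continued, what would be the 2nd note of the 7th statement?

Ab4

With 6-note cells, note 2 of each statement runs G5, F5, Eb5.
Each moves down a 2nd. Continuing: Db5 → C5 → Bb4 → Ab4.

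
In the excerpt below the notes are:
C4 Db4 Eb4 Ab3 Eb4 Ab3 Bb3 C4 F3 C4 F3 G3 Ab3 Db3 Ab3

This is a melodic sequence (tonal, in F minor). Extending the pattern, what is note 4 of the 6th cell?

Eb2

The unit is 5 notes. Position-4 pitches of the 3 shown cells: Ab3, F3, Db3.
Extending down a 3rd: Bb2 → G2 → Eb2.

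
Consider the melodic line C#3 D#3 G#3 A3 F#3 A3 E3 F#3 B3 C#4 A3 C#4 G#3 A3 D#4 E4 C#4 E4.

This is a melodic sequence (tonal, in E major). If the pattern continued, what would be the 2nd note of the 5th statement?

E4

Grouping in 6s, the 2nd note of each cell is D#3, F#3, A3.
Extending up a 3rd: C#4 → E4.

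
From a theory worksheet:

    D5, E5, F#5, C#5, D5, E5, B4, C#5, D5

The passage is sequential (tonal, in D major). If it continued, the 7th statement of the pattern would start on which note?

With a 3-note motive the entries are D5, C#5, B4, each down a 2nd from the previous.
Extending the heads down a 2nd: A4 → G4 → F#4 → E4.

E4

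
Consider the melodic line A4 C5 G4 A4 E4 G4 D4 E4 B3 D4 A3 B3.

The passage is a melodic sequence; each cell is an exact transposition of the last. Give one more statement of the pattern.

Unit = 4 notes; the statements start on A4, E4, B3, moving down a 4th each time.
So cell 4 is F#3 A3 E3 F#3.

F#3 A3 E3 F#3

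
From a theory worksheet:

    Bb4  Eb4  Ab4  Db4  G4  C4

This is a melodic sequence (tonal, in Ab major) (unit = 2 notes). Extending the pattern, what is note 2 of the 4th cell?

Bb3

With 2-note cells, note 2 of each statement runs Eb4, Db4, C4.
From C4, down a 2nd gives Bb3.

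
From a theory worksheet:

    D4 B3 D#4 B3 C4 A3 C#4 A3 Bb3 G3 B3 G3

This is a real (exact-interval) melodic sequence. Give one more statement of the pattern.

Ab3 F3 A3 F3

The 4-note cells begin on D4, C4, Bb3 — each down a 2nd from the last.
Statement 4 starts on Ab3 and keeps the same exact contour: Ab3 F3 A3 F3.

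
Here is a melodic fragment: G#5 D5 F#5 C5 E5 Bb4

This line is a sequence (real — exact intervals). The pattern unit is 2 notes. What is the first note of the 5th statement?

Taking 2-note groups, the heads are G#5, F#5, E5: the pattern moves down a 2nd.
Extending the heads down a 2nd: D5 → C5.

C5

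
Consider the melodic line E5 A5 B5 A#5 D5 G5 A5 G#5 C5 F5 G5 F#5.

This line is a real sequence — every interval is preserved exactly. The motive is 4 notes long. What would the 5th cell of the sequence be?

Ab4 Db5 Eb5 D5

Taking 4-note groups, the heads are E5, D5, C5: the pattern moves down a 2nd.
Carrying on: Bb4 → Ab4.
From Ab4 the exact shape gives Ab4 Db5 Eb5 D5.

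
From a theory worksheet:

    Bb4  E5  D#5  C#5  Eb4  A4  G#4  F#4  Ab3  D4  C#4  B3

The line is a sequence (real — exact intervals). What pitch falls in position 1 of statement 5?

Grouping in 4s, the 1st note of each cell is Bb4, Eb4, Ab3.
Each moves down a 5th. Continuing: Db3 → Gb2.

Gb2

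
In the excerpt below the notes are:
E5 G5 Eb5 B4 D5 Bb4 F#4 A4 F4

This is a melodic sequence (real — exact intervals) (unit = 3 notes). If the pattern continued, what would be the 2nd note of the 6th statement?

The unit is 3 notes. Position-2 pitches of the 3 shown cells: G5, D5, A4.
Extending down a 4th: E4 → B3 → F#3.

F#3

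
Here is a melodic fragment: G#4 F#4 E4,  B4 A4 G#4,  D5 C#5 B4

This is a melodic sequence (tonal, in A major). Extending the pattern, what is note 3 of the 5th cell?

F#5

Grouping in 3s, the 3rd note of each cell is E4, G#4, B4.
Extending up a 3rd: D5 → F#5.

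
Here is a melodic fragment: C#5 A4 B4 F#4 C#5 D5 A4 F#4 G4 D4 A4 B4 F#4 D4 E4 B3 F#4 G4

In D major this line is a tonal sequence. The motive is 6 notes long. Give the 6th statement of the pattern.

The 6-note cells begin on C#5, A4, F#4 — each down a 3rd from the last.
Carrying on: D4 → B3 → G3.
Statement 6 starts on G3 and keeps the same diatonic contour: G3 E3 F#3 C#3 G3 A3.

G3 E3 F#3 C#3 G3 A3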